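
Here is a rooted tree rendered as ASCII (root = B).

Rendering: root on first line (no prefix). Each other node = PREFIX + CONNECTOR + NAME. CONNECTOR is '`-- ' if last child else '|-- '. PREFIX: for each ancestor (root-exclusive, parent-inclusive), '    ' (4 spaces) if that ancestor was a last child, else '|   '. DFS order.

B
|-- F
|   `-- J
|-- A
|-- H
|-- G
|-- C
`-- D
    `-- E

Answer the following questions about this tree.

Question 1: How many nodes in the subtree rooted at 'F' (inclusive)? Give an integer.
Answer: 2

Derivation:
Subtree rooted at F contains: F, J
Count = 2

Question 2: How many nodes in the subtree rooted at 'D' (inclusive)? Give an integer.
Subtree rooted at D contains: D, E
Count = 2

Answer: 2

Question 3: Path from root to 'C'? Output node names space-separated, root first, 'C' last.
Walk down from root: B -> C

Answer: B C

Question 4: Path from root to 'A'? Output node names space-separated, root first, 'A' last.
Answer: B A

Derivation:
Walk down from root: B -> A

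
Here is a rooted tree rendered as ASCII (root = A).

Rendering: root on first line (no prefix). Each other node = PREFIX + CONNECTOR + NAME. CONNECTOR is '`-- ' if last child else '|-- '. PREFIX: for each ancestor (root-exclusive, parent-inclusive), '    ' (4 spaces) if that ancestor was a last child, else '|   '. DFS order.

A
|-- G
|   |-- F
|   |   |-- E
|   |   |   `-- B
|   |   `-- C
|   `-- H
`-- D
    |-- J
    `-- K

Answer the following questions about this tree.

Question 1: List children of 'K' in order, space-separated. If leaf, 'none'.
Node K's children (from adjacency): (leaf)

Answer: none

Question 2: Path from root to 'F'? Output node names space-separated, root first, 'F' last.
Answer: A G F

Derivation:
Walk down from root: A -> G -> F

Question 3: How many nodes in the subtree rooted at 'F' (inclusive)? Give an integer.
Answer: 4

Derivation:
Subtree rooted at F contains: B, C, E, F
Count = 4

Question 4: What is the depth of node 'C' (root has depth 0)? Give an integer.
Answer: 3

Derivation:
Path from root to C: A -> G -> F -> C
Depth = number of edges = 3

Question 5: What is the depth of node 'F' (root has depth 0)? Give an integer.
Path from root to F: A -> G -> F
Depth = number of edges = 2

Answer: 2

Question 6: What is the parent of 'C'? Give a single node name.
Answer: F

Derivation:
Scan adjacency: C appears as child of F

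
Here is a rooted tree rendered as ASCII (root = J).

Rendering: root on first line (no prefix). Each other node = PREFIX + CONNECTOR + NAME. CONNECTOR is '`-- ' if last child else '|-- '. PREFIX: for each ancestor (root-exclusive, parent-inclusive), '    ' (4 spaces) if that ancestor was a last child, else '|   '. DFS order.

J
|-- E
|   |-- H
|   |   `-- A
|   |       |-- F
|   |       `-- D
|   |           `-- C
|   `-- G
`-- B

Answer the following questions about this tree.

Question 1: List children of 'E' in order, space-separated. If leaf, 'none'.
Answer: H G

Derivation:
Node E's children (from adjacency): H, G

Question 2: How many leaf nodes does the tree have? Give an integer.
Leaves (nodes with no children): B, C, F, G

Answer: 4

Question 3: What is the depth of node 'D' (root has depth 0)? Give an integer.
Answer: 4

Derivation:
Path from root to D: J -> E -> H -> A -> D
Depth = number of edges = 4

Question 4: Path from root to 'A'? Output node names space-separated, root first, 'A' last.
Answer: J E H A

Derivation:
Walk down from root: J -> E -> H -> A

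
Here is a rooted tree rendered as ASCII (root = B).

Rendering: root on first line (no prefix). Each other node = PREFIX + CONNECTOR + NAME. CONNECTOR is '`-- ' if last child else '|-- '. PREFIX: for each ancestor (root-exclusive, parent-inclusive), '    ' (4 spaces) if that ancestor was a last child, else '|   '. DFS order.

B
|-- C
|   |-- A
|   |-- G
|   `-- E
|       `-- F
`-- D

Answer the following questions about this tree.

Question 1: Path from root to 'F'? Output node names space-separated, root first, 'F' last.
Walk down from root: B -> C -> E -> F

Answer: B C E F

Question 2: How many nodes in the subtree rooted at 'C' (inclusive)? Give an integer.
Subtree rooted at C contains: A, C, E, F, G
Count = 5

Answer: 5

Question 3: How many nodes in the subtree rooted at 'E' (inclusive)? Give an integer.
Subtree rooted at E contains: E, F
Count = 2

Answer: 2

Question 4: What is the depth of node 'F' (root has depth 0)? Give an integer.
Answer: 3

Derivation:
Path from root to F: B -> C -> E -> F
Depth = number of edges = 3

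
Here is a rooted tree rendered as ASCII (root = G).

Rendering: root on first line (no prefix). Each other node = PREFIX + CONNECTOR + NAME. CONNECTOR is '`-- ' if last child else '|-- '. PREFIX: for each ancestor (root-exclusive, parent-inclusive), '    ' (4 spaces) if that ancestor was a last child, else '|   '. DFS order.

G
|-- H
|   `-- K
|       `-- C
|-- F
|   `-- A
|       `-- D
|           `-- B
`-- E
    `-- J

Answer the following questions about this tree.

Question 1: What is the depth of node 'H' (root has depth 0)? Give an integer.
Answer: 1

Derivation:
Path from root to H: G -> H
Depth = number of edges = 1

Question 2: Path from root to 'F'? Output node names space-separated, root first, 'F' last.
Walk down from root: G -> F

Answer: G F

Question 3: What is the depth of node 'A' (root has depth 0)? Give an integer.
Path from root to A: G -> F -> A
Depth = number of edges = 2

Answer: 2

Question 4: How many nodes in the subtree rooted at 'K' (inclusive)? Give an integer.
Answer: 2

Derivation:
Subtree rooted at K contains: C, K
Count = 2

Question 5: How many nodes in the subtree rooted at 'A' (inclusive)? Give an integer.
Subtree rooted at A contains: A, B, D
Count = 3

Answer: 3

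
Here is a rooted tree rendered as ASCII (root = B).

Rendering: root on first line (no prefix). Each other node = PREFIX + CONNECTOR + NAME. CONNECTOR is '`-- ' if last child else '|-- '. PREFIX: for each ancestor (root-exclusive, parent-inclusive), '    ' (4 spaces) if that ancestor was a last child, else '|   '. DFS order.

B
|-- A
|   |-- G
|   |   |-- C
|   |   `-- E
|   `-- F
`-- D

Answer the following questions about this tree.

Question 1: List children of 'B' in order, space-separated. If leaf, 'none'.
Node B's children (from adjacency): A, D

Answer: A D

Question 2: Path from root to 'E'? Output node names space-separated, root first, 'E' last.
Walk down from root: B -> A -> G -> E

Answer: B A G E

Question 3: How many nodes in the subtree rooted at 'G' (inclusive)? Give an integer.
Subtree rooted at G contains: C, E, G
Count = 3

Answer: 3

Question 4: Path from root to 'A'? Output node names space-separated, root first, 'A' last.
Answer: B A

Derivation:
Walk down from root: B -> A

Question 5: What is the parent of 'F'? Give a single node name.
Answer: A

Derivation:
Scan adjacency: F appears as child of A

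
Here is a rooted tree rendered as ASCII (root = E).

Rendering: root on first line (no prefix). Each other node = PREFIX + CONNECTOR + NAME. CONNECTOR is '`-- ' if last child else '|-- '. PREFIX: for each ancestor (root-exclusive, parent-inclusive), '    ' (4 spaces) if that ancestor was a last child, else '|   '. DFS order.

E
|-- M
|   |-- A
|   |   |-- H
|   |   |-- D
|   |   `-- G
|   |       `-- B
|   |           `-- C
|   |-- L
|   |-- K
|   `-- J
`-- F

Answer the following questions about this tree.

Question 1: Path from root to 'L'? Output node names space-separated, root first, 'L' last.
Answer: E M L

Derivation:
Walk down from root: E -> M -> L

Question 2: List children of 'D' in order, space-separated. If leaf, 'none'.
Answer: none

Derivation:
Node D's children (from adjacency): (leaf)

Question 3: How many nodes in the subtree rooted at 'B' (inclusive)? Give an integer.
Subtree rooted at B contains: B, C
Count = 2

Answer: 2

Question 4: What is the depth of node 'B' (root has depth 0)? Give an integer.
Path from root to B: E -> M -> A -> G -> B
Depth = number of edges = 4

Answer: 4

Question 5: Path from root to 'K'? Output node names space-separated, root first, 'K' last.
Answer: E M K

Derivation:
Walk down from root: E -> M -> K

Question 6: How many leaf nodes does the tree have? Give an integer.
Answer: 7

Derivation:
Leaves (nodes with no children): C, D, F, H, J, K, L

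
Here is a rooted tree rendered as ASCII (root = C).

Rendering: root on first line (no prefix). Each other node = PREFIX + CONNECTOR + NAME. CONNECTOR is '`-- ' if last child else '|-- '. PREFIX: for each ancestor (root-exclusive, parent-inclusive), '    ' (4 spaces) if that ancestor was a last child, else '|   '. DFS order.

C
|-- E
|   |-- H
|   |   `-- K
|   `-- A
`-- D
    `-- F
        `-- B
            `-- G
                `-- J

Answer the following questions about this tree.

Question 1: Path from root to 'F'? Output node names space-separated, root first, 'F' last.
Walk down from root: C -> D -> F

Answer: C D F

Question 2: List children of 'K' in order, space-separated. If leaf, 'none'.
Answer: none

Derivation:
Node K's children (from adjacency): (leaf)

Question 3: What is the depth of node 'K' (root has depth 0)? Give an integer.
Path from root to K: C -> E -> H -> K
Depth = number of edges = 3

Answer: 3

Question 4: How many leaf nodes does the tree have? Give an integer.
Answer: 3

Derivation:
Leaves (nodes with no children): A, J, K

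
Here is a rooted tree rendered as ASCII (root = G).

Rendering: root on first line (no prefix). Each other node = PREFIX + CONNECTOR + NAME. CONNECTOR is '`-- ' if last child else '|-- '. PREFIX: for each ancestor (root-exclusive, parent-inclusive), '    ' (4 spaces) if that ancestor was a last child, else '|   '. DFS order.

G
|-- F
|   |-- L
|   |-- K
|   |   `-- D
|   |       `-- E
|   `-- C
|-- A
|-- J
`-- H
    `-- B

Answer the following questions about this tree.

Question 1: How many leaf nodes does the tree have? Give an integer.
Leaves (nodes with no children): A, B, C, E, J, L

Answer: 6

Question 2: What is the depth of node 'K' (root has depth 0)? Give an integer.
Answer: 2

Derivation:
Path from root to K: G -> F -> K
Depth = number of edges = 2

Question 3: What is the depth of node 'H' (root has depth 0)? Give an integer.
Path from root to H: G -> H
Depth = number of edges = 1

Answer: 1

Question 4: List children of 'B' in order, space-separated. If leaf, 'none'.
Answer: none

Derivation:
Node B's children (from adjacency): (leaf)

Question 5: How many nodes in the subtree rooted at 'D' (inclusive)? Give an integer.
Answer: 2

Derivation:
Subtree rooted at D contains: D, E
Count = 2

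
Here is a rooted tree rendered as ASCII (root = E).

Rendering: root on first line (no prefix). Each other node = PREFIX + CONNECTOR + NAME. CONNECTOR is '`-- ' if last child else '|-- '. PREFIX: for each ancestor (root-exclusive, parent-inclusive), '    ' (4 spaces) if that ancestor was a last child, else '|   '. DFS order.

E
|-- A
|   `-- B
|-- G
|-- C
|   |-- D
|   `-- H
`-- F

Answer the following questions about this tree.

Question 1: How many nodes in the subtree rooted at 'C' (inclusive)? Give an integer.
Answer: 3

Derivation:
Subtree rooted at C contains: C, D, H
Count = 3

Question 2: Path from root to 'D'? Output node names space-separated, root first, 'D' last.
Walk down from root: E -> C -> D

Answer: E C D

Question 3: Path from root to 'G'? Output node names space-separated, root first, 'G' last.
Walk down from root: E -> G

Answer: E G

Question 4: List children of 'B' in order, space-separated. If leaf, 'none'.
Answer: none

Derivation:
Node B's children (from adjacency): (leaf)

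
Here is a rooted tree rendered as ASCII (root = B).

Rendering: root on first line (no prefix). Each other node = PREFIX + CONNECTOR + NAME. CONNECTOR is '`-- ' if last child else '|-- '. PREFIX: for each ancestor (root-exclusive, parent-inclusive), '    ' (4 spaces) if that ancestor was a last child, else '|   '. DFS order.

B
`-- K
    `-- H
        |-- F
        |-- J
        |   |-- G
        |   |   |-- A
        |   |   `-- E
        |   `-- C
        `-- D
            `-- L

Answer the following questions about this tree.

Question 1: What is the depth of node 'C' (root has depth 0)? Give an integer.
Path from root to C: B -> K -> H -> J -> C
Depth = number of edges = 4

Answer: 4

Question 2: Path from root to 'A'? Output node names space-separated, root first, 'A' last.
Walk down from root: B -> K -> H -> J -> G -> A

Answer: B K H J G A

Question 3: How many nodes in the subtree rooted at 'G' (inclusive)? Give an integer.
Answer: 3

Derivation:
Subtree rooted at G contains: A, E, G
Count = 3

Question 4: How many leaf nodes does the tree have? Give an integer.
Answer: 5

Derivation:
Leaves (nodes with no children): A, C, E, F, L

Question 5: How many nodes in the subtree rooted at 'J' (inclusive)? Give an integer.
Answer: 5

Derivation:
Subtree rooted at J contains: A, C, E, G, J
Count = 5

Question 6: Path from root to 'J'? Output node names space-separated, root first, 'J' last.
Answer: B K H J

Derivation:
Walk down from root: B -> K -> H -> J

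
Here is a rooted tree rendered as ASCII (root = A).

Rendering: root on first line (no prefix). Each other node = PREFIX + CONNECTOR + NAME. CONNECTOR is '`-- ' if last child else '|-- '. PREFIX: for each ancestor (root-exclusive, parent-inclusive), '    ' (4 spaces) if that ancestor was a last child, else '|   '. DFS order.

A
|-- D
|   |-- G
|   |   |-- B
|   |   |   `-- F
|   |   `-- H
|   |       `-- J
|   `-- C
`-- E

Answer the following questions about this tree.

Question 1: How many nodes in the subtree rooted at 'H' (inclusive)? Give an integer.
Answer: 2

Derivation:
Subtree rooted at H contains: H, J
Count = 2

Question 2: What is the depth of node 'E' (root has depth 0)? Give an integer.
Answer: 1

Derivation:
Path from root to E: A -> E
Depth = number of edges = 1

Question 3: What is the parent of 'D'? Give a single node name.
Scan adjacency: D appears as child of A

Answer: A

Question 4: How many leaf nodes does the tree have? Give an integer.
Leaves (nodes with no children): C, E, F, J

Answer: 4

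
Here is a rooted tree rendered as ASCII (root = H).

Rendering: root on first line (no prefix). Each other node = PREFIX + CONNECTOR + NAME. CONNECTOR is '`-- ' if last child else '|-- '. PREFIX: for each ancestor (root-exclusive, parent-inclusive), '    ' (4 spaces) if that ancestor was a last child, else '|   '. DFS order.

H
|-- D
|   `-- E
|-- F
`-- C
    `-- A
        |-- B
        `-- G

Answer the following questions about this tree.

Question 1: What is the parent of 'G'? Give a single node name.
Scan adjacency: G appears as child of A

Answer: A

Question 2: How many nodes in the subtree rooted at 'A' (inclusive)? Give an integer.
Subtree rooted at A contains: A, B, G
Count = 3

Answer: 3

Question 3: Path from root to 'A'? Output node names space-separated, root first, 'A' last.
Answer: H C A

Derivation:
Walk down from root: H -> C -> A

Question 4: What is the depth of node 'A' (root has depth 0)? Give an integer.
Answer: 2

Derivation:
Path from root to A: H -> C -> A
Depth = number of edges = 2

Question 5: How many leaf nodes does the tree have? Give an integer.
Leaves (nodes with no children): B, E, F, G

Answer: 4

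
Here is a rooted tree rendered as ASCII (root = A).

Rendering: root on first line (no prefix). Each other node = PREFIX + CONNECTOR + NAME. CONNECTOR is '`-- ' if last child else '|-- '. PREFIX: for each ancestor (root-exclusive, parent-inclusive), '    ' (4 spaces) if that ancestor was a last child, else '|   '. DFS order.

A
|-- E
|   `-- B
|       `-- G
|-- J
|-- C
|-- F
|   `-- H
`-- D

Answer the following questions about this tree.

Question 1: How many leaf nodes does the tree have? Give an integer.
Answer: 5

Derivation:
Leaves (nodes with no children): C, D, G, H, J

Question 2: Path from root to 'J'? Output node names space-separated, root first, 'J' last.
Walk down from root: A -> J

Answer: A J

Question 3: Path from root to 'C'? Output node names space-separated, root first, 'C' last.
Answer: A C

Derivation:
Walk down from root: A -> C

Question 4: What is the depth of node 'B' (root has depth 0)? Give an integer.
Path from root to B: A -> E -> B
Depth = number of edges = 2

Answer: 2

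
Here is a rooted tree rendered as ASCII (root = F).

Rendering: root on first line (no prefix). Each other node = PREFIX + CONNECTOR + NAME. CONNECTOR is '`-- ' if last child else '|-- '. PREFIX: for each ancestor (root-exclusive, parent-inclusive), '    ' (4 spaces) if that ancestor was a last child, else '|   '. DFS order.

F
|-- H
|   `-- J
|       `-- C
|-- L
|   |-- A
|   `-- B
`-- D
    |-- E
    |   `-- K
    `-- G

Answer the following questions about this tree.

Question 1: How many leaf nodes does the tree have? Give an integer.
Leaves (nodes with no children): A, B, C, G, K

Answer: 5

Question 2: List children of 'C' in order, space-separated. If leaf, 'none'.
Node C's children (from adjacency): (leaf)

Answer: none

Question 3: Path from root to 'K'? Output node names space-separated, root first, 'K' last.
Walk down from root: F -> D -> E -> K

Answer: F D E K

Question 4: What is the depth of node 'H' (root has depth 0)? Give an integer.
Answer: 1

Derivation:
Path from root to H: F -> H
Depth = number of edges = 1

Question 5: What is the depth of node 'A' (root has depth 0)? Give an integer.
Path from root to A: F -> L -> A
Depth = number of edges = 2

Answer: 2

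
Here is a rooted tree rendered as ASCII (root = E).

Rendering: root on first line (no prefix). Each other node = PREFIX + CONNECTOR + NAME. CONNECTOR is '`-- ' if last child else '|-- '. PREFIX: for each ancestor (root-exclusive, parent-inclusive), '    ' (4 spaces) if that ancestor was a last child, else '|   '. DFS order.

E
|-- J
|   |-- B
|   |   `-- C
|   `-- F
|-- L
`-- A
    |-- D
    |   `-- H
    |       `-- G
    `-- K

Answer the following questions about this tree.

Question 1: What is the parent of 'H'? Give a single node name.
Scan adjacency: H appears as child of D

Answer: D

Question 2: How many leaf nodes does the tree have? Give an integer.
Answer: 5

Derivation:
Leaves (nodes with no children): C, F, G, K, L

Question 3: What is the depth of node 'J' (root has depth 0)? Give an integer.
Path from root to J: E -> J
Depth = number of edges = 1

Answer: 1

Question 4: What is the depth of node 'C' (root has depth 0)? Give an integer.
Answer: 3

Derivation:
Path from root to C: E -> J -> B -> C
Depth = number of edges = 3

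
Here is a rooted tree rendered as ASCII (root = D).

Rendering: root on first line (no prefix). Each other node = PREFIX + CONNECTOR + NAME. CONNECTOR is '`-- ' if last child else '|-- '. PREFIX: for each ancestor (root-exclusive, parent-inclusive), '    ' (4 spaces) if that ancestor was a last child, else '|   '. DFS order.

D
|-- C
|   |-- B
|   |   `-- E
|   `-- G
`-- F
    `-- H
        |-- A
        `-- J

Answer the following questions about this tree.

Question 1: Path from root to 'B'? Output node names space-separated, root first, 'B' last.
Walk down from root: D -> C -> B

Answer: D C B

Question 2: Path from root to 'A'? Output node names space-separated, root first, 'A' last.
Walk down from root: D -> F -> H -> A

Answer: D F H A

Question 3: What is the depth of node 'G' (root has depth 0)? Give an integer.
Path from root to G: D -> C -> G
Depth = number of edges = 2

Answer: 2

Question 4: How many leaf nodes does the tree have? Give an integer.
Answer: 4

Derivation:
Leaves (nodes with no children): A, E, G, J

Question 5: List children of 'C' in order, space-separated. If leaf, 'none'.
Answer: B G

Derivation:
Node C's children (from adjacency): B, G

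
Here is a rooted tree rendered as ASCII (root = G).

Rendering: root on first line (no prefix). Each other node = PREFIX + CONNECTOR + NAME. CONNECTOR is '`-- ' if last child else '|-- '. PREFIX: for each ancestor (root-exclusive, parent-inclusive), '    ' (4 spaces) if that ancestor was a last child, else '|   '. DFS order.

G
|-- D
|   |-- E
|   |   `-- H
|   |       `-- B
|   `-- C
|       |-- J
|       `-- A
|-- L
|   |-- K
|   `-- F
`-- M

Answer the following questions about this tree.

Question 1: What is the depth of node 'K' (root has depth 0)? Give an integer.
Path from root to K: G -> L -> K
Depth = number of edges = 2

Answer: 2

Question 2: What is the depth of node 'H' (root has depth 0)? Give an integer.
Answer: 3

Derivation:
Path from root to H: G -> D -> E -> H
Depth = number of edges = 3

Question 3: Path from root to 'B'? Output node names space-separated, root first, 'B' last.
Answer: G D E H B

Derivation:
Walk down from root: G -> D -> E -> H -> B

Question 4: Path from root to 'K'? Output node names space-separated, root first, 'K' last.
Walk down from root: G -> L -> K

Answer: G L K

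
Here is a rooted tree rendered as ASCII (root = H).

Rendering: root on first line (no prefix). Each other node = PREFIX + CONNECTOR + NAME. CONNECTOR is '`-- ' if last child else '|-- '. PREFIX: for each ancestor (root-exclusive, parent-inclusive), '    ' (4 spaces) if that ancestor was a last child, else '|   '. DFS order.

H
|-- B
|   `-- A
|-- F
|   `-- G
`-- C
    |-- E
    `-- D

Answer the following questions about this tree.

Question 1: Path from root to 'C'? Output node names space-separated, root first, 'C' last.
Answer: H C

Derivation:
Walk down from root: H -> C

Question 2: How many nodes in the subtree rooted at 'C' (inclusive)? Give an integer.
Answer: 3

Derivation:
Subtree rooted at C contains: C, D, E
Count = 3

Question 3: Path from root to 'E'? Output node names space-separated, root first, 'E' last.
Walk down from root: H -> C -> E

Answer: H C E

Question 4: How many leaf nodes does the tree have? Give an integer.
Answer: 4

Derivation:
Leaves (nodes with no children): A, D, E, G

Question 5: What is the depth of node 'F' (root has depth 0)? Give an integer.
Answer: 1

Derivation:
Path from root to F: H -> F
Depth = number of edges = 1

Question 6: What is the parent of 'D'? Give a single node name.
Scan adjacency: D appears as child of C

Answer: C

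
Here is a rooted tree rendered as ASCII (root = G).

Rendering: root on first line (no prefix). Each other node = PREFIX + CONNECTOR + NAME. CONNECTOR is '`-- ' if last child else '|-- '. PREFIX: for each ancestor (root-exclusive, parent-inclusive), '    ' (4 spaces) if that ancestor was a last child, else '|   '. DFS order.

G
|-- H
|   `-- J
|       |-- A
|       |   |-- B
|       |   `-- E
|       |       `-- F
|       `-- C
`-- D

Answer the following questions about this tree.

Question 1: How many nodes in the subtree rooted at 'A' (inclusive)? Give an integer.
Subtree rooted at A contains: A, B, E, F
Count = 4

Answer: 4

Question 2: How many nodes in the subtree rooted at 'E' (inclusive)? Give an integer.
Answer: 2

Derivation:
Subtree rooted at E contains: E, F
Count = 2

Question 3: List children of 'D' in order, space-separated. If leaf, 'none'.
Answer: none

Derivation:
Node D's children (from adjacency): (leaf)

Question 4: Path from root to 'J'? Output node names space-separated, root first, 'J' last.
Answer: G H J

Derivation:
Walk down from root: G -> H -> J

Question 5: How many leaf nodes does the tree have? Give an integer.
Answer: 4

Derivation:
Leaves (nodes with no children): B, C, D, F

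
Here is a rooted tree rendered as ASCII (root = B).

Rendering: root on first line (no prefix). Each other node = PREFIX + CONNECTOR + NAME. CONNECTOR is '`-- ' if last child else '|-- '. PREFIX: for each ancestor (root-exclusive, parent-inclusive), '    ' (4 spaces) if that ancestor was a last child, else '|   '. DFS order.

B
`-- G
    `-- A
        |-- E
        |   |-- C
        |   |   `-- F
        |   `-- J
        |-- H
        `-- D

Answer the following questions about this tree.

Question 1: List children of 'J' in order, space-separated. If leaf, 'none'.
Answer: none

Derivation:
Node J's children (from adjacency): (leaf)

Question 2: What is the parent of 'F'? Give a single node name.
Scan adjacency: F appears as child of C

Answer: C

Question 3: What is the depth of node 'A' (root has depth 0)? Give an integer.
Path from root to A: B -> G -> A
Depth = number of edges = 2

Answer: 2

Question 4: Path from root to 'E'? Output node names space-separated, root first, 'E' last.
Answer: B G A E

Derivation:
Walk down from root: B -> G -> A -> E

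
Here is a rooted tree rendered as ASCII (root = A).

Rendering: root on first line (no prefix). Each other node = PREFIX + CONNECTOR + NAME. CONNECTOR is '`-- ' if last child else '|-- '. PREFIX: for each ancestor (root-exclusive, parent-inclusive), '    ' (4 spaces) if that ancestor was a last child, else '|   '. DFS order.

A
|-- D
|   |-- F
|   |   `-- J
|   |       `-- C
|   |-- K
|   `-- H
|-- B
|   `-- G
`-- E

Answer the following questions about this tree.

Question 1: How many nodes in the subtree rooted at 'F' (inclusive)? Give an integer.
Answer: 3

Derivation:
Subtree rooted at F contains: C, F, J
Count = 3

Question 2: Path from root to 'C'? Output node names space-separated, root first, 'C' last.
Walk down from root: A -> D -> F -> J -> C

Answer: A D F J C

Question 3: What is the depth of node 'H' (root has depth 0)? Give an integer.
Answer: 2

Derivation:
Path from root to H: A -> D -> H
Depth = number of edges = 2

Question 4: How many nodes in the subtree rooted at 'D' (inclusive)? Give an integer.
Subtree rooted at D contains: C, D, F, H, J, K
Count = 6

Answer: 6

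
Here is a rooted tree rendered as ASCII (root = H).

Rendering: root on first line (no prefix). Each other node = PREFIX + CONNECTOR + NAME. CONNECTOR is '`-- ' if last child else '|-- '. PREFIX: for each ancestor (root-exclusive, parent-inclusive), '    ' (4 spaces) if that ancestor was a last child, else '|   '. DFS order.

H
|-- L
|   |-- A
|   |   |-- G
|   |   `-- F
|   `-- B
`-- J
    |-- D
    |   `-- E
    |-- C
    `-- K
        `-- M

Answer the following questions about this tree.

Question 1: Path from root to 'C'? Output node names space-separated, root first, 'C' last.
Walk down from root: H -> J -> C

Answer: H J C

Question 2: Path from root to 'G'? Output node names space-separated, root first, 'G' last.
Walk down from root: H -> L -> A -> G

Answer: H L A G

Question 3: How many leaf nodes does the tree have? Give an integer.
Answer: 6

Derivation:
Leaves (nodes with no children): B, C, E, F, G, M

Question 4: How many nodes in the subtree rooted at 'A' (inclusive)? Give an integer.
Answer: 3

Derivation:
Subtree rooted at A contains: A, F, G
Count = 3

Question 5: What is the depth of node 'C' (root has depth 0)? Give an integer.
Answer: 2

Derivation:
Path from root to C: H -> J -> C
Depth = number of edges = 2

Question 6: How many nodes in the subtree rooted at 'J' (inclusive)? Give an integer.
Subtree rooted at J contains: C, D, E, J, K, M
Count = 6

Answer: 6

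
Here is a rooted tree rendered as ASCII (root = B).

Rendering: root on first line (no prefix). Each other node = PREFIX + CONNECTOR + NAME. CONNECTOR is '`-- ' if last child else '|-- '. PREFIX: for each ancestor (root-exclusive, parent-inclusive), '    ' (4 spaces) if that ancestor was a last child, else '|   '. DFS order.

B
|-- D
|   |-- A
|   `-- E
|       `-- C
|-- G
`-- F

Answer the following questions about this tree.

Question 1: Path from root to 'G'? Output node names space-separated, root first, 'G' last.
Answer: B G

Derivation:
Walk down from root: B -> G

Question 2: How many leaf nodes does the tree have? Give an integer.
Answer: 4

Derivation:
Leaves (nodes with no children): A, C, F, G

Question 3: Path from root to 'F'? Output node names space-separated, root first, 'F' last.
Answer: B F

Derivation:
Walk down from root: B -> F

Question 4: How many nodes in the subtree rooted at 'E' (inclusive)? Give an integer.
Answer: 2

Derivation:
Subtree rooted at E contains: C, E
Count = 2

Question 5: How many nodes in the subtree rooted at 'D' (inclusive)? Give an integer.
Answer: 4

Derivation:
Subtree rooted at D contains: A, C, D, E
Count = 4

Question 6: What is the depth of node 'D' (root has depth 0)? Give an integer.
Answer: 1

Derivation:
Path from root to D: B -> D
Depth = number of edges = 1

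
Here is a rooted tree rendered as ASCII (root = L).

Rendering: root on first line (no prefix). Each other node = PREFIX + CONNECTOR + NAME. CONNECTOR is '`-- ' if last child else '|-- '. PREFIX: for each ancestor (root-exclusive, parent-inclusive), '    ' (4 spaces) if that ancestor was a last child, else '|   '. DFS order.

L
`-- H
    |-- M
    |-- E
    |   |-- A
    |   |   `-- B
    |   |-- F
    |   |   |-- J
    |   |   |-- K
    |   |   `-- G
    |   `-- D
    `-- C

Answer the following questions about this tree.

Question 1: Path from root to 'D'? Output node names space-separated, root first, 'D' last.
Walk down from root: L -> H -> E -> D

Answer: L H E D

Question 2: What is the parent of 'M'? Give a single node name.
Scan adjacency: M appears as child of H

Answer: H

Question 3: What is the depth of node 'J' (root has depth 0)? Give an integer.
Path from root to J: L -> H -> E -> F -> J
Depth = number of edges = 4

Answer: 4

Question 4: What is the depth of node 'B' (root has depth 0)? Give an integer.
Path from root to B: L -> H -> E -> A -> B
Depth = number of edges = 4

Answer: 4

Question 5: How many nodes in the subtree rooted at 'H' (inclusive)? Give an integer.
Answer: 11

Derivation:
Subtree rooted at H contains: A, B, C, D, E, F, G, H, J, K, M
Count = 11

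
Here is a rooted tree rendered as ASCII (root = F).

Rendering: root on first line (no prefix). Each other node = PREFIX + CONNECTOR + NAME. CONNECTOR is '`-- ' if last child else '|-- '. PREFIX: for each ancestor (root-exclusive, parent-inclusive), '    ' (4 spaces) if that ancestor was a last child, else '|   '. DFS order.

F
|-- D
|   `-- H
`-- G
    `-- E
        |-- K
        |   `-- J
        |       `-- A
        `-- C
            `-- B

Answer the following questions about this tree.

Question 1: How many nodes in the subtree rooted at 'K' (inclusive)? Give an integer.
Answer: 3

Derivation:
Subtree rooted at K contains: A, J, K
Count = 3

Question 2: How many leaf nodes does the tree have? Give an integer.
Answer: 3

Derivation:
Leaves (nodes with no children): A, B, H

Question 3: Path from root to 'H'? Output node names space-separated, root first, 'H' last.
Answer: F D H

Derivation:
Walk down from root: F -> D -> H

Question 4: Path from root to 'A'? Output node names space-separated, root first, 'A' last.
Walk down from root: F -> G -> E -> K -> J -> A

Answer: F G E K J A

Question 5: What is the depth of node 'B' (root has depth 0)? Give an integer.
Path from root to B: F -> G -> E -> C -> B
Depth = number of edges = 4

Answer: 4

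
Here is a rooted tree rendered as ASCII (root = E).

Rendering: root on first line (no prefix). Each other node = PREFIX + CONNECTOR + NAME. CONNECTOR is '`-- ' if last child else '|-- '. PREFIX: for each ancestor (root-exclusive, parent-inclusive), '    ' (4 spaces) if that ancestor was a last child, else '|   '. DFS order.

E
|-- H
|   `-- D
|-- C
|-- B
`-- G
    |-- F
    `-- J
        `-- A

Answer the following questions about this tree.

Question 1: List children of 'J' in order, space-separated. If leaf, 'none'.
Node J's children (from adjacency): A

Answer: A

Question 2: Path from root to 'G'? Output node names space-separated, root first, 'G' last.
Walk down from root: E -> G

Answer: E G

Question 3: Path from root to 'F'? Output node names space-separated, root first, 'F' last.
Answer: E G F

Derivation:
Walk down from root: E -> G -> F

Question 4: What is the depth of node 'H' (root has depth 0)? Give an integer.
Path from root to H: E -> H
Depth = number of edges = 1

Answer: 1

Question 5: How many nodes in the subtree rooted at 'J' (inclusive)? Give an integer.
Answer: 2

Derivation:
Subtree rooted at J contains: A, J
Count = 2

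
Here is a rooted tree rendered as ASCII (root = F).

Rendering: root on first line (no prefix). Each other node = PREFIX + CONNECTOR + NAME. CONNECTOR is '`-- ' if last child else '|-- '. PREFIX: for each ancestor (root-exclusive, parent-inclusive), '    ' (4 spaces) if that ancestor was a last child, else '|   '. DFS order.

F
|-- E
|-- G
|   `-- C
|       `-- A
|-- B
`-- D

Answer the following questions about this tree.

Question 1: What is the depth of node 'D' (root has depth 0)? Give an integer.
Answer: 1

Derivation:
Path from root to D: F -> D
Depth = number of edges = 1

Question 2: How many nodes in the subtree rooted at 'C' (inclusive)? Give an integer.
Subtree rooted at C contains: A, C
Count = 2

Answer: 2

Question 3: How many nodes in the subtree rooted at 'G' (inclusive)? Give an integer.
Subtree rooted at G contains: A, C, G
Count = 3

Answer: 3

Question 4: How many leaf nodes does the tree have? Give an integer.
Answer: 4

Derivation:
Leaves (nodes with no children): A, B, D, E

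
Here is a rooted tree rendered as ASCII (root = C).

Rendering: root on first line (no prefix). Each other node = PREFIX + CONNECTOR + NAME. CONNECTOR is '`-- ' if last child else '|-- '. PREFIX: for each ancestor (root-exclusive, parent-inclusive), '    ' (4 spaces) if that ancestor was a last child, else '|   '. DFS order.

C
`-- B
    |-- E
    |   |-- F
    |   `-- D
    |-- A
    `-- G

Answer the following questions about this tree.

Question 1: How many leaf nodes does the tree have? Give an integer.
Leaves (nodes with no children): A, D, F, G

Answer: 4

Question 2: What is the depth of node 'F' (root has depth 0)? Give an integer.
Path from root to F: C -> B -> E -> F
Depth = number of edges = 3

Answer: 3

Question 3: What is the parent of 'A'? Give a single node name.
Answer: B

Derivation:
Scan adjacency: A appears as child of B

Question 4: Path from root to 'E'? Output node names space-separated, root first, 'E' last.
Walk down from root: C -> B -> E

Answer: C B E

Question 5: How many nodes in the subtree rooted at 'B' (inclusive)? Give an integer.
Subtree rooted at B contains: A, B, D, E, F, G
Count = 6

Answer: 6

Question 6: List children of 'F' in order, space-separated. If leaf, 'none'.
Answer: none

Derivation:
Node F's children (from adjacency): (leaf)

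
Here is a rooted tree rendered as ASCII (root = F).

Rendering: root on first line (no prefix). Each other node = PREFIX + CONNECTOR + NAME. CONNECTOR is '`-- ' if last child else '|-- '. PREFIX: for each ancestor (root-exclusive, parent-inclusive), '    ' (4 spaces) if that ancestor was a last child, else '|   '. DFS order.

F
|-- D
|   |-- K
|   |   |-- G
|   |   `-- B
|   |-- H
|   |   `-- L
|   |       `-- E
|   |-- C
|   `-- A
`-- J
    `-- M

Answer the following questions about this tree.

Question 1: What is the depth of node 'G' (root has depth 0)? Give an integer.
Path from root to G: F -> D -> K -> G
Depth = number of edges = 3

Answer: 3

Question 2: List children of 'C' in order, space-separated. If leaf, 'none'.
Node C's children (from adjacency): (leaf)

Answer: none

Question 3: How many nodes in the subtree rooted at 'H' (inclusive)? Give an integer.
Subtree rooted at H contains: E, H, L
Count = 3

Answer: 3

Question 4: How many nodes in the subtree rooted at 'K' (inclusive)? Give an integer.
Answer: 3

Derivation:
Subtree rooted at K contains: B, G, K
Count = 3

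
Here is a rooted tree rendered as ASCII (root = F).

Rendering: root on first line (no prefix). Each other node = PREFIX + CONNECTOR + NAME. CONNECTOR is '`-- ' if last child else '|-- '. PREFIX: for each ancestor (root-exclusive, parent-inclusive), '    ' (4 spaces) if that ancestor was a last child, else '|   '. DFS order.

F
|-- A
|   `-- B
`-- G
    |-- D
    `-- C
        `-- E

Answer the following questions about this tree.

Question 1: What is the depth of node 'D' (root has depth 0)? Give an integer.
Path from root to D: F -> G -> D
Depth = number of edges = 2

Answer: 2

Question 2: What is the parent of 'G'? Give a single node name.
Scan adjacency: G appears as child of F

Answer: F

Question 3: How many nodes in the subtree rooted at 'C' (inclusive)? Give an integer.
Answer: 2

Derivation:
Subtree rooted at C contains: C, E
Count = 2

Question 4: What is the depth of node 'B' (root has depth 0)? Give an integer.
Answer: 2

Derivation:
Path from root to B: F -> A -> B
Depth = number of edges = 2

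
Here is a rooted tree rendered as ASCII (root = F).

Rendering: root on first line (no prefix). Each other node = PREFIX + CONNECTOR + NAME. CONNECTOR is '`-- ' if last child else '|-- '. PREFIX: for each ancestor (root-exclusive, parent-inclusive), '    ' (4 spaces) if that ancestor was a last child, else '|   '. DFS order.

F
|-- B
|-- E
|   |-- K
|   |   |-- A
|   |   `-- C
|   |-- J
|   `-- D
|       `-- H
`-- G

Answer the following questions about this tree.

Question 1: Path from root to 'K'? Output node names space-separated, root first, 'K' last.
Answer: F E K

Derivation:
Walk down from root: F -> E -> K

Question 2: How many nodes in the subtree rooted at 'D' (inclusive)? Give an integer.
Answer: 2

Derivation:
Subtree rooted at D contains: D, H
Count = 2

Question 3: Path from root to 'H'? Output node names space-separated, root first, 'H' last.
Walk down from root: F -> E -> D -> H

Answer: F E D H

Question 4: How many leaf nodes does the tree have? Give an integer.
Leaves (nodes with no children): A, B, C, G, H, J

Answer: 6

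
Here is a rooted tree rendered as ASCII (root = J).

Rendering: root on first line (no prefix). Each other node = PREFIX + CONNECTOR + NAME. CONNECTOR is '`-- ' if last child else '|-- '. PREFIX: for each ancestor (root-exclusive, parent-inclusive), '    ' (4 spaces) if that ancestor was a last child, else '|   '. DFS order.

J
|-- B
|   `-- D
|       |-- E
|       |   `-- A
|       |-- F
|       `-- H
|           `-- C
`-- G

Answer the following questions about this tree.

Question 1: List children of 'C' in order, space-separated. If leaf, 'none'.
Answer: none

Derivation:
Node C's children (from adjacency): (leaf)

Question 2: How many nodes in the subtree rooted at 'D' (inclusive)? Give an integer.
Subtree rooted at D contains: A, C, D, E, F, H
Count = 6

Answer: 6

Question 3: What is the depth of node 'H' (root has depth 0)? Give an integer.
Answer: 3

Derivation:
Path from root to H: J -> B -> D -> H
Depth = number of edges = 3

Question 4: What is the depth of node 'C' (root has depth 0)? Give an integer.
Answer: 4

Derivation:
Path from root to C: J -> B -> D -> H -> C
Depth = number of edges = 4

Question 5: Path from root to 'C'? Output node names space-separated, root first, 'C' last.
Answer: J B D H C

Derivation:
Walk down from root: J -> B -> D -> H -> C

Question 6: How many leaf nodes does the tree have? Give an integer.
Answer: 4

Derivation:
Leaves (nodes with no children): A, C, F, G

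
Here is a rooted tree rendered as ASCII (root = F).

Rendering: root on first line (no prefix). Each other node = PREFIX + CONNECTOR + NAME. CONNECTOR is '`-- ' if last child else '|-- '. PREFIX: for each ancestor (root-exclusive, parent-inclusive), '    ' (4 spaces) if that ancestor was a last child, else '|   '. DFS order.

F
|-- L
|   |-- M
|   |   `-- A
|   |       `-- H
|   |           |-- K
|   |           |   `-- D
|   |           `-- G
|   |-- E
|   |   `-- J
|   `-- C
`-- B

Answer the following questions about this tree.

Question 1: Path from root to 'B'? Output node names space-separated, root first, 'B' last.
Answer: F B

Derivation:
Walk down from root: F -> B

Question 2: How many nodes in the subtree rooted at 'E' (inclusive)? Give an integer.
Subtree rooted at E contains: E, J
Count = 2

Answer: 2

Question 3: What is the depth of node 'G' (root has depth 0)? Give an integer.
Answer: 5

Derivation:
Path from root to G: F -> L -> M -> A -> H -> G
Depth = number of edges = 5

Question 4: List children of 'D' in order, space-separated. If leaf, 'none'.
Node D's children (from adjacency): (leaf)

Answer: none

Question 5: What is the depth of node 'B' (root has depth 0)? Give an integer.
Path from root to B: F -> B
Depth = number of edges = 1

Answer: 1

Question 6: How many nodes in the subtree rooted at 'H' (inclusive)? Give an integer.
Answer: 4

Derivation:
Subtree rooted at H contains: D, G, H, K
Count = 4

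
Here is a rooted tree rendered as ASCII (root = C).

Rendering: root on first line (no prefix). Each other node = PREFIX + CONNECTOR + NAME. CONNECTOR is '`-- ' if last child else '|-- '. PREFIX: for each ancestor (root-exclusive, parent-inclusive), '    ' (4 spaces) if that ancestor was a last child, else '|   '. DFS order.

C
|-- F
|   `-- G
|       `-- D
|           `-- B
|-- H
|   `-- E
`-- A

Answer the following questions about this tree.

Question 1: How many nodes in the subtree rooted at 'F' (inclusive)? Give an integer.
Subtree rooted at F contains: B, D, F, G
Count = 4

Answer: 4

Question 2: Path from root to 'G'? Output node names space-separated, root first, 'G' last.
Walk down from root: C -> F -> G

Answer: C F G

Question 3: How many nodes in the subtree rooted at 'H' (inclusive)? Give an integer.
Answer: 2

Derivation:
Subtree rooted at H contains: E, H
Count = 2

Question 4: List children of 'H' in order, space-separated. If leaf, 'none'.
Node H's children (from adjacency): E

Answer: E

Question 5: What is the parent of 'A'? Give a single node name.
Scan adjacency: A appears as child of C

Answer: C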